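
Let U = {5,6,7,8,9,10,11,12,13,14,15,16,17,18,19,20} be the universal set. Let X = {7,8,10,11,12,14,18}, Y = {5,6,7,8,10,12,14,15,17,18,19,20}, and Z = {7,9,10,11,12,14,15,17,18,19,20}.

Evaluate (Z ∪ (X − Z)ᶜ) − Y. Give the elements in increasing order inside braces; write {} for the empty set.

X − Z = {8}
(X − Z)ᶜ = {5,6,7,9,10,11,12,13,14,15,16,17,18,19,20}
Z ∪ (X − Z)ᶜ = {5,6,7,9,10,11,12,13,14,15,16,17,18,19,20}
(Z ∪ (X − Z)ᶜ) − Y = {9,11,13,16}

{9,11,13,16}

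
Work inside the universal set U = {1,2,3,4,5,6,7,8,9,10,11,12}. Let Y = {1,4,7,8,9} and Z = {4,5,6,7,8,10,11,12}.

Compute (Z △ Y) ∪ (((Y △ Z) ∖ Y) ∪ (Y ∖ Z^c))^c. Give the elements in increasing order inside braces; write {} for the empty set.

{1,2,3,5,6,9,10,11,12}

Z △ Y = {1,5,6,9,10,11,12}
Y △ Z = {1,5,6,9,10,11,12}
(Y △ Z) ∖ Y = {5,6,10,11,12}
Z^c = {1,2,3,9}
Y ∖ Z^c = {4,7,8}
((Y △ Z) ∖ Y) ∪ (Y ∖ Z^c) = {4,5,6,7,8,10,11,12}
(((Y △ Z) ∖ Y) ∪ (Y ∖ Z^c))^c = {1,2,3,9}
(Z △ Y) ∪ (((Y △ Z) ∖ Y) ∪ (Y ∖ Z^c))^c = {1,2,3,5,6,9,10,11,12}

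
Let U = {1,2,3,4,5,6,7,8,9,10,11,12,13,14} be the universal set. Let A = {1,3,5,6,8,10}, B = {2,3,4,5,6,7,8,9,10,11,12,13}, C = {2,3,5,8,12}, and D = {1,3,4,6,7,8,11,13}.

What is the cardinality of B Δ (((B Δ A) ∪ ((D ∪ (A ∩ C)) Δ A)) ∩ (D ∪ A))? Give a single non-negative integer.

B Δ A = {1,2,4,7,9,11,12,13}
A ∩ C = {3,5,8}
D ∪ (A ∩ C) = {1,3,4,5,6,7,8,11,13}
(D ∪ (A ∩ C)) Δ A = {4,7,10,11,13}
(B Δ A) ∪ ((D ∪ (A ∩ C)) Δ A) = {1,2,4,7,9,10,11,12,13}
D ∪ A = {1,3,4,5,6,7,8,10,11,13}
((B Δ A) ∪ ((D ∪ (A ∩ C)) Δ A)) ∩ (D ∪ A) = {1,4,7,10,11,13}
B Δ (((B Δ A) ∪ ((D ∪ (A ∩ C)) Δ A)) ∩ (D ∪ A)) = {1,2,3,5,6,8,9,12}
|B Δ (((B Δ A) ∪ ((D ∪ (A ∩ C)) Δ A)) ∩ (D ∪ A))| = 8

8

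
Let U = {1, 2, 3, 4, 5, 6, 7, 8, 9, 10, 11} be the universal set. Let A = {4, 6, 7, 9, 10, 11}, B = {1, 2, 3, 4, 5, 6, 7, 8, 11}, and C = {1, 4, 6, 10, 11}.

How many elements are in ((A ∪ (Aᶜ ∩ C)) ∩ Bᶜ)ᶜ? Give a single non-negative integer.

9

Aᶜ = {1, 2, 3, 5, 8}
Aᶜ ∩ C = {1}
A ∪ (Aᶜ ∩ C) = {1, 4, 6, 7, 9, 10, 11}
Bᶜ = {9, 10}
(A ∪ (Aᶜ ∩ C)) ∩ Bᶜ = {9, 10}
((A ∪ (Aᶜ ∩ C)) ∩ Bᶜ)ᶜ = {1, 2, 3, 4, 5, 6, 7, 8, 11}
|((A ∪ (Aᶜ ∩ C)) ∩ Bᶜ)ᶜ| = 9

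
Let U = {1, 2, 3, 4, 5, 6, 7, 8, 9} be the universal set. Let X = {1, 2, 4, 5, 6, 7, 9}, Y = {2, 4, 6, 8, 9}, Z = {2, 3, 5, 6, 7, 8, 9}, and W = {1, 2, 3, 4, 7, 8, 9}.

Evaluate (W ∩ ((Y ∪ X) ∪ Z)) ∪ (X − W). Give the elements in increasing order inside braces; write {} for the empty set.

{1, 2, 3, 4, 5, 6, 7, 8, 9}

Y ∪ X = {1, 2, 4, 5, 6, 7, 8, 9}
(Y ∪ X) ∪ Z = {1, 2, 3, 4, 5, 6, 7, 8, 9}
W ∩ ((Y ∪ X) ∪ Z) = {1, 2, 3, 4, 7, 8, 9}
X − W = {5, 6}
(W ∩ ((Y ∪ X) ∪ Z)) ∪ (X − W) = {1, 2, 3, 4, 5, 6, 7, 8, 9}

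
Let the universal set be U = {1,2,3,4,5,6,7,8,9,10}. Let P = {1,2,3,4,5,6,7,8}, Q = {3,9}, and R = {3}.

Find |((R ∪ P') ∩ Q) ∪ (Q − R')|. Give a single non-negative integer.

P' = {9,10}
R ∪ P' = {3,9,10}
(R ∪ P') ∩ Q = {3,9}
R' = {1,2,4,5,6,7,8,9,10}
Q − R' = {3}
((R ∪ P') ∩ Q) ∪ (Q − R') = {3,9}
|((R ∪ P') ∩ Q) ∪ (Q − R')| = 2

2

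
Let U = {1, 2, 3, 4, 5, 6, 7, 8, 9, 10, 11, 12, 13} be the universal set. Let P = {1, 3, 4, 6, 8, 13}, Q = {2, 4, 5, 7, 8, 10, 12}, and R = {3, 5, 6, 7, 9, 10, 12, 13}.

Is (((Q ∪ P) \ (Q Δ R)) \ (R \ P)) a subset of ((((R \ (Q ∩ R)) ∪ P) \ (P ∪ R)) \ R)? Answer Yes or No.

Q ∪ P = {1, 2, 3, 4, 5, 6, 7, 8, 10, 12, 13}
Q Δ R = {2, 3, 4, 6, 8, 9, 13}
(Q ∪ P) \ (Q Δ R) = {1, 5, 7, 10, 12}
R \ P = {5, 7, 9, 10, 12}
((Q ∪ P) \ (Q Δ R)) \ (R \ P) = {1}
Q ∩ R = {5, 7, 10, 12}
R \ (Q ∩ R) = {3, 6, 9, 13}
(R \ (Q ∩ R)) ∪ P = {1, 3, 4, 6, 8, 9, 13}
P ∪ R = {1, 3, 4, 5, 6, 7, 8, 9, 10, 12, 13}
((R \ (Q ∩ R)) ∪ P) \ (P ∪ R) = {}
(((R \ (Q ∩ R)) ∪ P) \ (P ∪ R)) \ R = {}
1 ∈ ((Q ∪ P) \ (Q Δ R)) \ (R \ P) but 1 ∉ (((R \ (Q ∩ R)) ∪ P) \ (P ∪ R)) \ R, so the inclusion fails.

No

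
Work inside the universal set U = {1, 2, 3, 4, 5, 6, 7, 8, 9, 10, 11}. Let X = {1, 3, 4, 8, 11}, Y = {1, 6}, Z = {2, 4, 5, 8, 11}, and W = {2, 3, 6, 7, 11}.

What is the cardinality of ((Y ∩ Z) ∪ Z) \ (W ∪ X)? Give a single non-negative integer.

Y ∩ Z = {}
(Y ∩ Z) ∪ Z = {2, 4, 5, 8, 11}
W ∪ X = {1, 2, 3, 4, 6, 7, 8, 11}
((Y ∩ Z) ∪ Z) \ (W ∪ X) = {5}
|((Y ∩ Z) ∪ Z) \ (W ∪ X)| = 1

1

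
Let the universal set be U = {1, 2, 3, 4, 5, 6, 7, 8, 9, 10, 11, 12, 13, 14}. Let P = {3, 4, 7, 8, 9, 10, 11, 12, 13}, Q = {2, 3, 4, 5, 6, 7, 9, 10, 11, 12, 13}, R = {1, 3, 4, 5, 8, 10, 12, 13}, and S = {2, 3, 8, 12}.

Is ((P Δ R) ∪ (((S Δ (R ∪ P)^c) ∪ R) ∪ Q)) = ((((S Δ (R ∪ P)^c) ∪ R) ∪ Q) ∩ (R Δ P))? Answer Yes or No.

No

P Δ R = {1, 5, 7, 9, 11}
R ∪ P = {1, 3, 4, 5, 7, 8, 9, 10, 11, 12, 13}
(R ∪ P)^c = {2, 6, 14}
S Δ (R ∪ P)^c = {3, 6, 8, 12, 14}
(S Δ (R ∪ P)^c) ∪ R = {1, 3, 4, 5, 6, 8, 10, 12, 13, 14}
((S Δ (R ∪ P)^c) ∪ R) ∪ Q = {1, 2, 3, 4, 5, 6, 7, 8, 9, 10, 11, 12, 13, 14}
(P Δ R) ∪ (((S Δ (R ∪ P)^c) ∪ R) ∪ Q) = {1, 2, 3, 4, 5, 6, 7, 8, 9, 10, 11, 12, 13, 14}
R Δ P = {1, 5, 7, 9, 11}
(((S Δ (R ∪ P)^c) ∪ R) ∪ Q) ∩ (R Δ P) = {1, 5, 7, 9, 11}
2 ∈ (P Δ R) ∪ (((S Δ (R ∪ P)^c) ∪ R) ∪ Q) but 2 ∉ (((S Δ (R ∪ P)^c) ∪ R) ∪ Q) ∩ (R Δ P), so they differ.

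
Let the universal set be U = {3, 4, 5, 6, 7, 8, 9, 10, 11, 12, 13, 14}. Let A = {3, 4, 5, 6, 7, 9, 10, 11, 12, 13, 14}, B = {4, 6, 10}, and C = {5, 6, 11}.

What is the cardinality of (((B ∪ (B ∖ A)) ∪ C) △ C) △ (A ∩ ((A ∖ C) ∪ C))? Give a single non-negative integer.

9

B ∖ A = {}
B ∪ (B ∖ A) = {4, 6, 10}
(B ∪ (B ∖ A)) ∪ C = {4, 5, 6, 10, 11}
((B ∪ (B ∖ A)) ∪ C) △ C = {4, 10}
A ∖ C = {3, 4, 7, 9, 10, 12, 13, 14}
(A ∖ C) ∪ C = {3, 4, 5, 6, 7, 9, 10, 11, 12, 13, 14}
A ∩ ((A ∖ C) ∪ C) = {3, 4, 5, 6, 7, 9, 10, 11, 12, 13, 14}
(((B ∪ (B ∖ A)) ∪ C) △ C) △ (A ∩ ((A ∖ C) ∪ C)) = {3, 5, 6, 7, 9, 11, 12, 13, 14}
|(((B ∪ (B ∖ A)) ∪ C) △ C) △ (A ∩ ((A ∖ C) ∪ C))| = 9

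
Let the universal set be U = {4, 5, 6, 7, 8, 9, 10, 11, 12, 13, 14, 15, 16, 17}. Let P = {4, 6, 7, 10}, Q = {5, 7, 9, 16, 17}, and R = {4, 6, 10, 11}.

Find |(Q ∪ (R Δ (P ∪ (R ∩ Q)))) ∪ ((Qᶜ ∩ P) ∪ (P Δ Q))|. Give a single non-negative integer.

R ∩ Q = {}
P ∪ (R ∩ Q) = {4, 6, 7, 10}
R Δ (P ∪ (R ∩ Q)) = {7, 11}
Q ∪ (R Δ (P ∪ (R ∩ Q))) = {5, 7, 9, 11, 16, 17}
Qᶜ = {4, 6, 8, 10, 11, 12, 13, 14, 15}
Qᶜ ∩ P = {4, 6, 10}
P Δ Q = {4, 5, 6, 9, 10, 16, 17}
(Qᶜ ∩ P) ∪ (P Δ Q) = {4, 5, 6, 9, 10, 16, 17}
(Q ∪ (R Δ (P ∪ (R ∩ Q)))) ∪ ((Qᶜ ∩ P) ∪ (P Δ Q)) = {4, 5, 6, 7, 9, 10, 11, 16, 17}
|(Q ∪ (R Δ (P ∪ (R ∩ Q)))) ∪ ((Qᶜ ∩ P) ∪ (P Δ Q))| = 9

9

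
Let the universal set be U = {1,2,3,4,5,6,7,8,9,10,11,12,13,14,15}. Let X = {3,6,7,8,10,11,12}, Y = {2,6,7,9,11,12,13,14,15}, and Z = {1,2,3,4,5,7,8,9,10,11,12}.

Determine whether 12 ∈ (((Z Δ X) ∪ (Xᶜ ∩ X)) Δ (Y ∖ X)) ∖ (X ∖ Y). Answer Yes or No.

No

12 ∈ Z and 12 ∈ X, so 12 ∉ Z Δ X
12 ∈ X, so 12 ∉ Xᶜ
12 ∉ Xᶜ and 12 ∈ X, so 12 ∉ Xᶜ ∩ X
12 ∉ (Z Δ X) and 12 ∉ (Xᶜ ∩ X), so 12 ∉ (Z Δ X) ∪ (Xᶜ ∩ X)
12 ∈ Y and 12 ∈ X, so 12 ∉ Y ∖ X
12 ∉ ((Z Δ X) ∪ (Xᶜ ∩ X)) and 12 ∉ (Y ∖ X), so 12 ∉ ((Z Δ X) ∪ (Xᶜ ∩ X)) Δ (Y ∖ X)
12 ∈ X and 12 ∈ Y, so 12 ∉ X ∖ Y
12 ∉ (((Z Δ X) ∪ (Xᶜ ∩ X)) Δ (Y ∖ X)) and 12 ∉ (X ∖ Y), so 12 ∉ (((Z Δ X) ∪ (Xᶜ ∩ X)) Δ (Y ∖ X)) ∖ (X ∖ Y)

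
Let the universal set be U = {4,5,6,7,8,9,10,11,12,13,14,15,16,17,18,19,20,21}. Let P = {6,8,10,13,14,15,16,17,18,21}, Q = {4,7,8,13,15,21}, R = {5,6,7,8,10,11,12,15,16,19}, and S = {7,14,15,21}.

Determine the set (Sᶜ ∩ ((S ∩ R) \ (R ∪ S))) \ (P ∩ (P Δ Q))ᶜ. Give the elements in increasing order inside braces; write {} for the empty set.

Sᶜ = {4,5,6,8,9,10,11,12,13,16,17,18,19,20}
S ∩ R = {7,15}
R ∪ S = {5,6,7,8,10,11,12,14,15,16,19,21}
(S ∩ R) \ (R ∪ S) = {}
Sᶜ ∩ ((S ∩ R) \ (R ∪ S)) = {}
P Δ Q = {4,6,7,10,14,16,17,18}
P ∩ (P Δ Q) = {6,10,14,16,17,18}
(P ∩ (P Δ Q))ᶜ = {4,5,7,8,9,11,12,13,15,19,20,21}
(Sᶜ ∩ ((S ∩ R) \ (R ∪ S))) \ (P ∩ (P Δ Q))ᶜ = {}

{}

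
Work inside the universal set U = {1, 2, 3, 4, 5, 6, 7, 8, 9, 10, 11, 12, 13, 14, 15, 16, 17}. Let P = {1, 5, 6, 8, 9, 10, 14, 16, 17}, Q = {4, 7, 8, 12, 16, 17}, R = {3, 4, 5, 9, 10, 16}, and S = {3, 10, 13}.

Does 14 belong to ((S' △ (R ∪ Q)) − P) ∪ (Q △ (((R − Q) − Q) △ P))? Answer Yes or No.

Yes

14 ∉ S, so 14 ∈ S'
14 ∉ R and 14 ∉ Q, so 14 ∉ R ∪ Q
14 ∈ S' and 14 ∉ (R ∪ Q), so 14 ∈ S' △ (R ∪ Q)
14 ∈ (S' △ (R ∪ Q)) and 14 ∈ P, so 14 ∉ (S' △ (R ∪ Q)) − P
14 ∉ R and 14 ∉ Q, so 14 ∉ R − Q
14 ∉ (R − Q) and 14 ∉ Q, so 14 ∉ (R − Q) − Q
14 ∉ ((R − Q) − Q) and 14 ∈ P, so 14 ∈ ((R − Q) − Q) △ P
14 ∉ Q and 14 ∈ (((R − Q) − Q) △ P), so 14 ∈ Q △ (((R − Q) − Q) △ P)
14 ∉ ((S' △ (R ∪ Q)) − P) and 14 ∈ (Q △ (((R − Q) − Q) △ P)), so 14 ∈ ((S' △ (R ∪ Q)) − P) ∪ (Q △ (((R − Q) − Q) △ P))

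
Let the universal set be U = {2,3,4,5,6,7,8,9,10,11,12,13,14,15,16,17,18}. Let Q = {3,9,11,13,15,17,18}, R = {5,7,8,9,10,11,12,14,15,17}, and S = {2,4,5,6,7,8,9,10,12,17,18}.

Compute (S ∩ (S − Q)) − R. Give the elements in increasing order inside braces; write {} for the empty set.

S − Q = {2,4,5,6,7,8,10,12}
S ∩ (S − Q) = {2,4,5,6,7,8,10,12}
(S ∩ (S − Q)) − R = {2,4,6}

{2,4,6}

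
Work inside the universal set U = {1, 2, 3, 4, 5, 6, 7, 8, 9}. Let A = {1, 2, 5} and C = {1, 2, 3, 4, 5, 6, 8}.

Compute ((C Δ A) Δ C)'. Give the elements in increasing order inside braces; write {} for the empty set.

C Δ A = {3, 4, 6, 8}
(C Δ A) Δ C = {1, 2, 5}
((C Δ A) Δ C)' = {3, 4, 6, 7, 8, 9}

{3, 4, 6, 7, 8, 9}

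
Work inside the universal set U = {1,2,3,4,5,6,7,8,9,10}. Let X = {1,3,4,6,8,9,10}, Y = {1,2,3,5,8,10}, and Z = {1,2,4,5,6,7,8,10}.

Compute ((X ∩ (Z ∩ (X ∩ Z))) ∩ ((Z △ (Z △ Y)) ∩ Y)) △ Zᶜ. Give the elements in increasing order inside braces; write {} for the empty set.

X ∩ Z = {1,4,6,8,10}
Z ∩ (X ∩ Z) = {1,4,6,8,10}
X ∩ (Z ∩ (X ∩ Z)) = {1,4,6,8,10}
Z △ Y = {3,4,6,7}
Z △ (Z △ Y) = {1,2,3,5,8,10}
(Z △ (Z △ Y)) ∩ Y = {1,2,3,5,8,10}
(X ∩ (Z ∩ (X ∩ Z))) ∩ ((Z △ (Z △ Y)) ∩ Y) = {1,8,10}
Zᶜ = {3,9}
((X ∩ (Z ∩ (X ∩ Z))) ∩ ((Z △ (Z △ Y)) ∩ Y)) △ Zᶜ = {1,3,8,9,10}

{1,3,8,9,10}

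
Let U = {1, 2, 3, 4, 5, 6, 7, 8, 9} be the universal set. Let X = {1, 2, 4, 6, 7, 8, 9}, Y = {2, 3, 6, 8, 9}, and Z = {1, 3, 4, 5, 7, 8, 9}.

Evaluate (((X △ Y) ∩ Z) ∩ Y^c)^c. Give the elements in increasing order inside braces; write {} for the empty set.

X △ Y = {1, 3, 4, 7}
(X △ Y) ∩ Z = {1, 3, 4, 7}
Y^c = {1, 4, 5, 7}
((X △ Y) ∩ Z) ∩ Y^c = {1, 4, 7}
(((X △ Y) ∩ Z) ∩ Y^c)^c = {2, 3, 5, 6, 8, 9}

{2, 3, 5, 6, 8, 9}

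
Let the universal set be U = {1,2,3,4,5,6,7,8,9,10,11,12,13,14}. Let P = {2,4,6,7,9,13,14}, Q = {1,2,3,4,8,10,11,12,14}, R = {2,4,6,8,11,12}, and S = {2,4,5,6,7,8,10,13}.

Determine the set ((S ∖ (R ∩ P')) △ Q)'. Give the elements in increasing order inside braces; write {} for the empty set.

{2,4,9,10}

P' = {1,3,5,8,10,11,12}
R ∩ P' = {8,11,12}
S ∖ (R ∩ P') = {2,4,5,6,7,10,13}
(S ∖ (R ∩ P')) △ Q = {1,3,5,6,7,8,11,12,13,14}
((S ∖ (R ∩ P')) △ Q)' = {2,4,9,10}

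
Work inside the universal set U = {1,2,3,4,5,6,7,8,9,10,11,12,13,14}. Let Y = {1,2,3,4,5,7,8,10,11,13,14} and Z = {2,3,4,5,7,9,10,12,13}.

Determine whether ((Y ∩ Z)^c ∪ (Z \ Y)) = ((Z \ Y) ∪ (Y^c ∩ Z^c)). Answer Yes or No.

No

Y ∩ Z = {2,3,4,5,7,10,13}
(Y ∩ Z)^c = {1,6,8,9,11,12,14}
Z \ Y = {9,12}
(Y ∩ Z)^c ∪ (Z \ Y) = {1,6,8,9,11,12,14}
Y^c = {6,9,12}
Z^c = {1,6,8,11,14}
Y^c ∩ Z^c = {6}
(Z \ Y) ∪ (Y^c ∩ Z^c) = {6,9,12}
1 ∈ (Y ∩ Z)^c ∪ (Z \ Y) but 1 ∉ (Z \ Y) ∪ (Y^c ∩ Z^c), so they differ.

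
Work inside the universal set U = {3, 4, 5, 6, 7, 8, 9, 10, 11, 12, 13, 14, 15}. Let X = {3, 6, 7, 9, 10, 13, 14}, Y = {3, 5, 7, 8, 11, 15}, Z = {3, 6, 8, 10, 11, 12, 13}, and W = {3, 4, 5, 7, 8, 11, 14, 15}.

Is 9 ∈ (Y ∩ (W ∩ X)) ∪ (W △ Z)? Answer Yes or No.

9 ∉ W and 9 ∈ X, so 9 ∉ W ∩ X
9 ∉ Y and 9 ∉ (W ∩ X), so 9 ∉ Y ∩ (W ∩ X)
9 ∉ W and 9 ∉ Z, so 9 ∉ W △ Z
9 ∉ (Y ∩ (W ∩ X)) and 9 ∉ (W △ Z), so 9 ∉ (Y ∩ (W ∩ X)) ∪ (W △ Z)

No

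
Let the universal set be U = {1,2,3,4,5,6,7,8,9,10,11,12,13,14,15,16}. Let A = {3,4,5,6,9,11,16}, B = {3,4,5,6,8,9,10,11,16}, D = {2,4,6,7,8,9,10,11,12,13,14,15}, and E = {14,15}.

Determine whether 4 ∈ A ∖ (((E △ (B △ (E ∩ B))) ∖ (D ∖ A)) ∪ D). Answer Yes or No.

No

4 ∉ E and 4 ∈ B, so 4 ∉ E ∩ B
4 ∈ B and 4 ∉ (E ∩ B), so 4 ∈ B △ (E ∩ B)
4 ∉ E and 4 ∈ (B △ (E ∩ B)), so 4 ∈ E △ (B △ (E ∩ B))
4 ∈ D and 4 ∈ A, so 4 ∉ D ∖ A
4 ∈ (E △ (B △ (E ∩ B))) and 4 ∉ (D ∖ A), so 4 ∈ (E △ (B △ (E ∩ B))) ∖ (D ∖ A)
4 ∈ ((E △ (B △ (E ∩ B))) ∖ (D ∖ A)) and 4 ∈ D, so 4 ∈ ((E △ (B △ (E ∩ B))) ∖ (D ∖ A)) ∪ D
4 ∈ A and 4 ∈ (((E △ (B △ (E ∩ B))) ∖ (D ∖ A)) ∪ D), so 4 ∉ A ∖ (((E △ (B △ (E ∩ B))) ∖ (D ∖ A)) ∪ D)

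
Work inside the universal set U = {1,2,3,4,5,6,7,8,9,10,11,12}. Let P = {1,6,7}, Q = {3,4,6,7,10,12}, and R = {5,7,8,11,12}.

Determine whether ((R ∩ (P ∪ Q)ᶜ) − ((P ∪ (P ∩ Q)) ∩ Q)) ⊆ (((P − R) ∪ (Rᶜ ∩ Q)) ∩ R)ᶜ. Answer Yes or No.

P ∪ Q = {1,3,4,6,7,10,12}
(P ∪ Q)ᶜ = {2,5,8,9,11}
R ∩ (P ∪ Q)ᶜ = {5,8,11}
P ∩ Q = {6,7}
P ∪ (P ∩ Q) = {1,6,7}
(P ∪ (P ∩ Q)) ∩ Q = {6,7}
(R ∩ (P ∪ Q)ᶜ) − ((P ∪ (P ∩ Q)) ∩ Q) = {5,8,11}
P − R = {1,6}
Rᶜ = {1,2,3,4,6,9,10}
Rᶜ ∩ Q = {3,4,6,10}
(P − R) ∪ (Rᶜ ∩ Q) = {1,3,4,6,10}
((P − R) ∪ (Rᶜ ∩ Q)) ∩ R = {}
(((P − R) ∪ (Rᶜ ∩ Q)) ∩ R)ᶜ = {1,2,3,4,5,6,7,8,9,10,11,12}
Every element of {5,8,11} is in {1,2,3,4,5,6,7,8,9,10,11,12}, so (R ∩ (P ∪ Q)ᶜ) − ((P ∪ (P ∩ Q)) ∩ Q) ⊆ (((P − R) ∪ (Rᶜ ∩ Q)) ∩ R)ᶜ.

Yes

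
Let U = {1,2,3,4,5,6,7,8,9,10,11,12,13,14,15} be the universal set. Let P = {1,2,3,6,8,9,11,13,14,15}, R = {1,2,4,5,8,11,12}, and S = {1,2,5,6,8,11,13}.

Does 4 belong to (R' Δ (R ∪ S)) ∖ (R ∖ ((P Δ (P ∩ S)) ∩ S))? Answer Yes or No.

4 ∈ R, so 4 ∉ R'
4 ∈ R and 4 ∉ S, so 4 ∈ R ∪ S
4 ∉ R' and 4 ∈ (R ∪ S), so 4 ∈ R' Δ (R ∪ S)
4 ∉ P and 4 ∉ S, so 4 ∉ P ∩ S
4 ∉ P and 4 ∉ (P ∩ S), so 4 ∉ P Δ (P ∩ S)
4 ∉ (P Δ (P ∩ S)) and 4 ∉ S, so 4 ∉ (P Δ (P ∩ S)) ∩ S
4 ∈ R and 4 ∉ ((P Δ (P ∩ S)) ∩ S), so 4 ∈ R ∖ ((P Δ (P ∩ S)) ∩ S)
4 ∈ (R' Δ (R ∪ S)) and 4 ∈ (R ∖ ((P Δ (P ∩ S)) ∩ S)), so 4 ∉ (R' Δ (R ∪ S)) ∖ (R ∖ ((P Δ (P ∩ S)) ∩ S))

No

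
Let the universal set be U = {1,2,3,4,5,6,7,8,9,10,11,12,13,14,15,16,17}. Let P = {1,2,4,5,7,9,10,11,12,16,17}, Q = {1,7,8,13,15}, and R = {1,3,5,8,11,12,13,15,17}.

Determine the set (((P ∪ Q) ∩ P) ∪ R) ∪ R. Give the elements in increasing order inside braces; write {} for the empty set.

{1,2,3,4,5,7,8,9,10,11,12,13,15,16,17}

P ∪ Q = {1,2,4,5,7,8,9,10,11,12,13,15,16,17}
(P ∪ Q) ∩ P = {1,2,4,5,7,9,10,11,12,16,17}
((P ∪ Q) ∩ P) ∪ R = {1,2,3,4,5,7,8,9,10,11,12,13,15,16,17}
(((P ∪ Q) ∩ P) ∪ R) ∪ R = {1,2,3,4,5,7,8,9,10,11,12,13,15,16,17}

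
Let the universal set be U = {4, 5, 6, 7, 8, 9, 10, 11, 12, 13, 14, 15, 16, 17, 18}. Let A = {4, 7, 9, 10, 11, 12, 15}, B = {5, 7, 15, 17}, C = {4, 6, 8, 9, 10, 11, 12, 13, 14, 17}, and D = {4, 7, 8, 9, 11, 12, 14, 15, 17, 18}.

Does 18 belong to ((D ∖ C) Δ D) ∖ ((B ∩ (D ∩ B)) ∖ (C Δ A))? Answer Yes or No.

18 ∈ D and 18 ∉ C, so 18 ∈ D ∖ C
18 ∈ (D ∖ C) and 18 ∈ D, so 18 ∉ (D ∖ C) Δ D
18 ∈ D and 18 ∉ B, so 18 ∉ D ∩ B
18 ∉ B and 18 ∉ (D ∩ B), so 18 ∉ B ∩ (D ∩ B)
18 ∉ C and 18 ∉ A, so 18 ∉ C Δ A
18 ∉ (B ∩ (D ∩ B)) and 18 ∉ (C Δ A), so 18 ∉ (B ∩ (D ∩ B)) ∖ (C Δ A)
18 ∉ ((D ∖ C) Δ D) and 18 ∉ ((B ∩ (D ∩ B)) ∖ (C Δ A)), so 18 ∉ ((D ∖ C) Δ D) ∖ ((B ∩ (D ∩ B)) ∖ (C Δ A))

No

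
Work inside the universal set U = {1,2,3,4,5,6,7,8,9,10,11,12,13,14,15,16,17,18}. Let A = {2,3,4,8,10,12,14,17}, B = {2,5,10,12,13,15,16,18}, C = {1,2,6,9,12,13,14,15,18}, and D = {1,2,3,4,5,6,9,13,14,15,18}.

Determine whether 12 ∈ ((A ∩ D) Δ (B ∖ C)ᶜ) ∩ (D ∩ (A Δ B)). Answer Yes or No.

No

12 ∈ A and 12 ∉ D, so 12 ∉ A ∩ D
12 ∈ B and 12 ∈ C, so 12 ∉ B ∖ C
12 ∈ (B ∖ C)ᶜ since 12 ∉ (B ∖ C)
12 ∉ (A ∩ D) and 12 ∈ (B ∖ C)ᶜ, so 12 ∈ (A ∩ D) Δ (B ∖ C)ᶜ
12 ∈ A and 12 ∈ B, so 12 ∉ A Δ B
12 ∉ D and 12 ∉ (A Δ B), so 12 ∉ D ∩ (A Δ B)
12 ∈ ((A ∩ D) Δ (B ∖ C)ᶜ) and 12 ∉ (D ∩ (A Δ B)), so 12 ∉ ((A ∩ D) Δ (B ∖ C)ᶜ) ∩ (D ∩ (A Δ B))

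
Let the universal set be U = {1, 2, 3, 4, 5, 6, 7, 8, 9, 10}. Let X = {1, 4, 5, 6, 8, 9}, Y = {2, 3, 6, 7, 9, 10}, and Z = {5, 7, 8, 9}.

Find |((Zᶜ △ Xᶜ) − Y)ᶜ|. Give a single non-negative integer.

8

Zᶜ = {1, 2, 3, 4, 6, 10}
Xᶜ = {2, 3, 7, 10}
Zᶜ △ Xᶜ = {1, 4, 6, 7}
(Zᶜ △ Xᶜ) − Y = {1, 4}
((Zᶜ △ Xᶜ) − Y)ᶜ = {2, 3, 5, 6, 7, 8, 9, 10}
|((Zᶜ △ Xᶜ) − Y)ᶜ| = 8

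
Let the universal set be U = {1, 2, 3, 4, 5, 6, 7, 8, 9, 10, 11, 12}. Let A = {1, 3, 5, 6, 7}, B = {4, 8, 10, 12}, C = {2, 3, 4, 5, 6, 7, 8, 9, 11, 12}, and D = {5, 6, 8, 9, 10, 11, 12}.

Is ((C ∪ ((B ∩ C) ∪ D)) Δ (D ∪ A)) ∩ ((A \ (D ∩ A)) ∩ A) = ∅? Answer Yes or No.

No

B ∩ C = {4, 8, 12}
(B ∩ C) ∪ D = {4, 5, 6, 8, 9, 10, 11, 12}
C ∪ ((B ∩ C) ∪ D) = {2, 3, 4, 5, 6, 7, 8, 9, 10, 11, 12}
D ∪ A = {1, 3, 5, 6, 7, 8, 9, 10, 11, 12}
(C ∪ ((B ∩ C) ∪ D)) Δ (D ∪ A) = {1, 2, 4}
D ∩ A = {5, 6}
A \ (D ∩ A) = {1, 3, 7}
(A \ (D ∩ A)) ∩ A = {1, 3, 7}
1 lies in both, so they are not disjoint.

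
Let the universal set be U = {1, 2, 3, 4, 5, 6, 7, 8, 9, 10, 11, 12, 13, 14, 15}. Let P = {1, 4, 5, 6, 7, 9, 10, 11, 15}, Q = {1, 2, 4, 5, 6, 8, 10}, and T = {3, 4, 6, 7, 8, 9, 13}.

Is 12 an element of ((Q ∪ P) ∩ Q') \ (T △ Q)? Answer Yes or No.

12 ∉ Q and 12 ∉ P, so 12 ∉ Q ∪ P
12 ∉ Q, so 12 ∈ Q'
12 ∉ (Q ∪ P) and 12 ∈ Q', so 12 ∉ (Q ∪ P) ∩ Q'
12 ∉ T and 12 ∉ Q, so 12 ∉ T △ Q
12 ∉ ((Q ∪ P) ∩ Q') and 12 ∉ (T △ Q), so 12 ∉ ((Q ∪ P) ∩ Q') \ (T △ Q)

No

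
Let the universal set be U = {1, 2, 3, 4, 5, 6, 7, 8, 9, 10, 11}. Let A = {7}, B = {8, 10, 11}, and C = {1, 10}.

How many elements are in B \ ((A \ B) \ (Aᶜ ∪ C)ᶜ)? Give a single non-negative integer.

3

A \ B = {7}
Aᶜ = {1, 2, 3, 4, 5, 6, 8, 9, 10, 11}
Aᶜ ∪ C = {1, 2, 3, 4, 5, 6, 8, 9, 10, 11}
(Aᶜ ∪ C)ᶜ = {7}
(A \ B) \ (Aᶜ ∪ C)ᶜ = {}
B \ ((A \ B) \ (Aᶜ ∪ C)ᶜ) = {8, 10, 11}
|B \ ((A \ B) \ (Aᶜ ∪ C)ᶜ)| = 3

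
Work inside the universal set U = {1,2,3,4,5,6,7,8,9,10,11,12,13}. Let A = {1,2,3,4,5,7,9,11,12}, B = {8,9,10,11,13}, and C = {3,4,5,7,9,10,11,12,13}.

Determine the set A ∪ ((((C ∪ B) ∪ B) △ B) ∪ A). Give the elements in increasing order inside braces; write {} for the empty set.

{1,2,3,4,5,7,9,11,12}

C ∪ B = {3,4,5,7,8,9,10,11,12,13}
(C ∪ B) ∪ B = {3,4,5,7,8,9,10,11,12,13}
((C ∪ B) ∪ B) △ B = {3,4,5,7,12}
(((C ∪ B) ∪ B) △ B) ∪ A = {1,2,3,4,5,7,9,11,12}
A ∪ ((((C ∪ B) ∪ B) △ B) ∪ A) = {1,2,3,4,5,7,9,11,12}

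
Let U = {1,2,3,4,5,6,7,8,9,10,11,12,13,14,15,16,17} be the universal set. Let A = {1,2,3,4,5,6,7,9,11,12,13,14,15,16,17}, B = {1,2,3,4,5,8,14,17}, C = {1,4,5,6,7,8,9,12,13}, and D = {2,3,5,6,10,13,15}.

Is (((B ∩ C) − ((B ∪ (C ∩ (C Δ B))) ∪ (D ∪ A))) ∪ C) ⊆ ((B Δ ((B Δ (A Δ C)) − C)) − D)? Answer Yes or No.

B ∩ C = {1,4,5,8}
C Δ B = {2,3,6,7,9,12,13,14,17}
C ∩ (C Δ B) = {6,7,9,12,13}
B ∪ (C ∩ (C Δ B)) = {1,2,3,4,5,6,7,8,9,12,13,14,17}
D ∪ A = {1,2,3,4,5,6,7,9,10,11,12,13,14,15,16,17}
(B ∪ (C ∩ (C Δ B))) ∪ (D ∪ A) = {1,2,3,4,5,6,7,8,9,10,11,12,13,14,15,16,17}
(B ∩ C) − ((B ∪ (C ∩ (C Δ B))) ∪ (D ∪ A)) = {}
((B ∩ C) − ((B ∪ (C ∩ (C Δ B))) ∪ (D ∪ A))) ∪ C = {1,4,5,6,7,8,9,12,13}
A Δ C = {2,3,8,11,14,15,16,17}
B Δ (A Δ C) = {1,4,5,11,15,16}
(B Δ (A Δ C)) − C = {11,15,16}
B Δ ((B Δ (A Δ C)) − C) = {1,2,3,4,5,8,11,14,15,16,17}
(B Δ ((B Δ (A Δ C)) − C)) − D = {1,4,8,11,14,16,17}
5 ∈ ((B ∩ C) − ((B ∪ (C ∩ (C Δ B))) ∪ (D ∪ A))) ∪ C but 5 ∉ (B Δ ((B Δ (A Δ C)) − C)) − D, so the inclusion fails.

No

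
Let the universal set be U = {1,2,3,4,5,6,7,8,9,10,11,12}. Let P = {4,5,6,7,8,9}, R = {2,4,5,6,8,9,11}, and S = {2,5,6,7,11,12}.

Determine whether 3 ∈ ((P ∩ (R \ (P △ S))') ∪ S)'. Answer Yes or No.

3 ∉ P and 3 ∉ S, so 3 ∉ P △ S
3 ∉ R and 3 ∉ (P △ S), so 3 ∉ R \ (P △ S)
3 ∈ (R \ (P △ S))' since 3 ∉ (R \ (P △ S))
3 ∉ P and 3 ∈ (R \ (P △ S))', so 3 ∉ P ∩ (R \ (P △ S))'
3 ∉ (P ∩ (R \ (P △ S))') and 3 ∉ S, so 3 ∉ (P ∩ (R \ (P △ S))') ∪ S
3 ∈ ((P ∩ (R \ (P △ S))') ∪ S)' since 3 ∉ ((P ∩ (R \ (P △ S))') ∪ S)

Yes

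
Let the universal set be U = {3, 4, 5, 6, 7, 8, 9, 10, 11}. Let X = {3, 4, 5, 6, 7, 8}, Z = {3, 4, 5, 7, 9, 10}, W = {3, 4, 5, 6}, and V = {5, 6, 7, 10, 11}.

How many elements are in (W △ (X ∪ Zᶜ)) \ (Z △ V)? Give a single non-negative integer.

2

Zᶜ = {6, 8, 11}
X ∪ Zᶜ = {3, 4, 5, 6, 7, 8, 11}
W △ (X ∪ Zᶜ) = {7, 8, 11}
Z △ V = {3, 4, 6, 9, 11}
(W △ (X ∪ Zᶜ)) \ (Z △ V) = {7, 8}
|(W △ (X ∪ Zᶜ)) \ (Z △ V)| = 2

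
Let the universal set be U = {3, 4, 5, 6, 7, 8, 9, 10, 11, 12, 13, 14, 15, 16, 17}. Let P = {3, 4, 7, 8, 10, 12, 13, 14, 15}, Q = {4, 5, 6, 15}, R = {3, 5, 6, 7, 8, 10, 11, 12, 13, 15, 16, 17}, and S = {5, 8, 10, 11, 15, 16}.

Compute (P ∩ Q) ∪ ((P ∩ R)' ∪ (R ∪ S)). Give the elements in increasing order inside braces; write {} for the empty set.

P ∩ Q = {4, 15}
P ∩ R = {3, 7, 8, 10, 12, 13, 15}
(P ∩ R)' = {4, 5, 6, 9, 11, 14, 16, 17}
R ∪ S = {3, 5, 6, 7, 8, 10, 11, 12, 13, 15, 16, 17}
(P ∩ R)' ∪ (R ∪ S) = {3, 4, 5, 6, 7, 8, 9, 10, 11, 12, 13, 14, 15, 16, 17}
(P ∩ Q) ∪ ((P ∩ R)' ∪ (R ∪ S)) = {3, 4, 5, 6, 7, 8, 9, 10, 11, 12, 13, 14, 15, 16, 17}

{3, 4, 5, 6, 7, 8, 9, 10, 11, 12, 13, 14, 15, 16, 17}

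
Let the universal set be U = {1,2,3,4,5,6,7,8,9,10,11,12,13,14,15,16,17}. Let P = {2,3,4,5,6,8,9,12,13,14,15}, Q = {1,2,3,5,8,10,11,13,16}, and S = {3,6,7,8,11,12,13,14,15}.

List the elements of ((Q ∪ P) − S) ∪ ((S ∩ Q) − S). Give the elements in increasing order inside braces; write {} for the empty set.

Q ∪ P = {1,2,3,4,5,6,8,9,10,11,12,13,14,15,16}
(Q ∪ P) − S = {1,2,4,5,9,10,16}
S ∩ Q = {3,8,11,13}
(S ∩ Q) − S = {}
((Q ∪ P) − S) ∪ ((S ∩ Q) − S) = {1,2,4,5,9,10,16}

{1,2,4,5,9,10,16}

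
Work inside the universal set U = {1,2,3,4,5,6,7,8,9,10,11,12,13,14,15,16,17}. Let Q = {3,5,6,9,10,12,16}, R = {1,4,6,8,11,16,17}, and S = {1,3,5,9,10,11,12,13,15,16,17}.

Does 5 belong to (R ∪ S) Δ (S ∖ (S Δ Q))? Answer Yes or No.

No

5 ∉ R and 5 ∈ S, so 5 ∈ R ∪ S
5 ∈ S and 5 ∈ Q, so 5 ∉ S Δ Q
5 ∈ S and 5 ∉ (S Δ Q), so 5 ∈ S ∖ (S Δ Q)
5 ∈ (R ∪ S) and 5 ∈ (S ∖ (S Δ Q)), so 5 ∉ (R ∪ S) Δ (S ∖ (S Δ Q))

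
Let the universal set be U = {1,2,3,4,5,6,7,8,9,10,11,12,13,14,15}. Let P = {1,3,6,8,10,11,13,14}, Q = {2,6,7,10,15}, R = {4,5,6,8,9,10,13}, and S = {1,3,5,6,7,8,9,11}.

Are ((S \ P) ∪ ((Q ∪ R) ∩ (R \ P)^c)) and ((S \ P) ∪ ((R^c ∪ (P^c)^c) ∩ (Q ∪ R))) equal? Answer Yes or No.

S \ P = {5,7,9}
Q ∪ R = {2,4,5,6,7,8,9,10,13,15}
R \ P = {4,5,9}
(R \ P)^c = {1,2,3,6,7,8,10,11,12,13,14,15}
(Q ∪ R) ∩ (R \ P)^c = {2,6,7,8,10,13,15}
(S \ P) ∪ ((Q ∪ R) ∩ (R \ P)^c) = {2,5,6,7,8,9,10,13,15}
R^c = {1,2,3,7,11,12,14,15}
P^c = {2,4,5,7,9,12,15}
(P^c)^c = {1,3,6,8,10,11,13,14}
R^c ∪ (P^c)^c = {1,2,3,6,7,8,10,11,12,13,14,15}
(R^c ∪ (P^c)^c) ∩ (Q ∪ R) = {2,6,7,8,10,13,15}
(S \ P) ∪ ((R^c ∪ (P^c)^c) ∩ (Q ∪ R)) = {2,5,6,7,8,9,10,13,15}
Both equal {2,5,6,7,8,9,10,13,15}, so (S \ P) ∪ ((Q ∪ R) ∩ (R \ P)^c) = (S \ P) ∪ ((R^c ∪ (P^c)^c) ∩ (Q ∪ R)).

Yes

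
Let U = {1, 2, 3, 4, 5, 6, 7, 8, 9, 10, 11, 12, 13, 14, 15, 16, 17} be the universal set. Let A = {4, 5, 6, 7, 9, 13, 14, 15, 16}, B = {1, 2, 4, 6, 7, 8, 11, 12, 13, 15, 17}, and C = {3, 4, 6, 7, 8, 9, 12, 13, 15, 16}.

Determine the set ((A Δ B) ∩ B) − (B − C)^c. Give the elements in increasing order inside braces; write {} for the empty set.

{1, 2, 11, 17}

A Δ B = {1, 2, 5, 8, 9, 11, 12, 14, 16, 17}
(A Δ B) ∩ B = {1, 2, 8, 11, 12, 17}
B − C = {1, 2, 11, 17}
(B − C)^c = {3, 4, 5, 6, 7, 8, 9, 10, 12, 13, 14, 15, 16}
((A Δ B) ∩ B) − (B − C)^c = {1, 2, 11, 17}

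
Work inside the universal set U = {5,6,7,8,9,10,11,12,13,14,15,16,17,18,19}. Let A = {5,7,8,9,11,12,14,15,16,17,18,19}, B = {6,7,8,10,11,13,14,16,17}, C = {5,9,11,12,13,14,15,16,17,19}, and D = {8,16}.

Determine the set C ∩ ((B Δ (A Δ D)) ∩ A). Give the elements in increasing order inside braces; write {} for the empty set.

{5,9,12,15,16,19}

A Δ D = {5,7,9,11,12,14,15,17,18,19}
B Δ (A Δ D) = {5,6,8,9,10,12,13,15,16,18,19}
(B Δ (A Δ D)) ∩ A = {5,8,9,12,15,16,18,19}
C ∩ ((B Δ (A Δ D)) ∩ A) = {5,9,12,15,16,19}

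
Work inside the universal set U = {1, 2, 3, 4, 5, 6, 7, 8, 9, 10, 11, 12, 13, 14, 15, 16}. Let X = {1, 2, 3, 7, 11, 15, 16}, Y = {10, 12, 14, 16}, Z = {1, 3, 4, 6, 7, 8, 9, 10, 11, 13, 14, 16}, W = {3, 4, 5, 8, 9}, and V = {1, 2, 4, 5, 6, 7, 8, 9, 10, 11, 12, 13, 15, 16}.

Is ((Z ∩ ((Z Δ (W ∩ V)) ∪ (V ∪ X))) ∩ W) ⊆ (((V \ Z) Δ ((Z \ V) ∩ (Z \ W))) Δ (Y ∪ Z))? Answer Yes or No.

W ∩ V = {4, 5, 8, 9}
Z Δ (W ∩ V) = {1, 3, 5, 6, 7, 10, 11, 13, 14, 16}
V ∪ X = {1, 2, 3, 4, 5, 6, 7, 8, 9, 10, 11, 12, 13, 15, 16}
(Z Δ (W ∩ V)) ∪ (V ∪ X) = {1, 2, 3, 4, 5, 6, 7, 8, 9, 10, 11, 12, 13, 14, 15, 16}
Z ∩ ((Z Δ (W ∩ V)) ∪ (V ∪ X)) = {1, 3, 4, 6, 7, 8, 9, 10, 11, 13, 14, 16}
(Z ∩ ((Z Δ (W ∩ V)) ∪ (V ∪ X))) ∩ W = {3, 4, 8, 9}
V \ Z = {2, 5, 12, 15}
Z \ V = {3, 14}
Z \ W = {1, 6, 7, 10, 11, 13, 14, 16}
(Z \ V) ∩ (Z \ W) = {14}
(V \ Z) Δ ((Z \ V) ∩ (Z \ W)) = {2, 5, 12, 14, 15}
Y ∪ Z = {1, 3, 4, 6, 7, 8, 9, 10, 11, 12, 13, 14, 16}
((V \ Z) Δ ((Z \ V) ∩ (Z \ W))) Δ (Y ∪ Z) = {1, 2, 3, 4, 5, 6, 7, 8, 9, 10, 11, 13, 15, 16}
Every element of {3, 4, 8, 9} is in {1, 2, 3, 4, 5, 6, 7, 8, 9, 10, 11, 13, 15, 16}, so (Z ∩ ((Z Δ (W ∩ V)) ∪ (V ∪ X))) ∩ W ⊆ ((V \ Z) Δ ((Z \ V) ∩ (Z \ W))) Δ (Y ∪ Z).

Yes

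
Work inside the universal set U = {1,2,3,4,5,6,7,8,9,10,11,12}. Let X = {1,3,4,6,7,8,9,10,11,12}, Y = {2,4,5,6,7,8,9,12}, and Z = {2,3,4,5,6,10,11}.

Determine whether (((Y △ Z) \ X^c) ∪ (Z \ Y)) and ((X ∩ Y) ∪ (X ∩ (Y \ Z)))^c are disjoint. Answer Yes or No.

No

Y △ Z = {3,7,8,9,10,11,12}
X^c = {2,5}
(Y △ Z) \ X^c = {3,7,8,9,10,11,12}
Z \ Y = {3,10,11}
((Y △ Z) \ X^c) ∪ (Z \ Y) = {3,7,8,9,10,11,12}
X ∩ Y = {4,6,7,8,9,12}
Y \ Z = {7,8,9,12}
X ∩ (Y \ Z) = {7,8,9,12}
(X ∩ Y) ∪ (X ∩ (Y \ Z)) = {4,6,7,8,9,12}
((X ∩ Y) ∪ (X ∩ (Y \ Z)))^c = {1,2,3,5,10,11}
3 lies in both, so they are not disjoint.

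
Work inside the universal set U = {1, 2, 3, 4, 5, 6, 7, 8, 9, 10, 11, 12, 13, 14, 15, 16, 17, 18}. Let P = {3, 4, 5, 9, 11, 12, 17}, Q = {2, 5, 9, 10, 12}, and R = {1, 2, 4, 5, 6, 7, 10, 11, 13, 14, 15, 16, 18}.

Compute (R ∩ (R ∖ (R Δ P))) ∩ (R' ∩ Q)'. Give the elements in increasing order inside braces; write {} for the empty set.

R Δ P = {1, 2, 3, 6, 7, 9, 10, 12, 13, 14, 15, 16, 17, 18}
R ∖ (R Δ P) = {4, 5, 11}
R ∩ (R ∖ (R Δ P)) = {4, 5, 11}
R' = {3, 8, 9, 12, 17}
R' ∩ Q = {9, 12}
(R' ∩ Q)' = {1, 2, 3, 4, 5, 6, 7, 8, 10, 11, 13, 14, 15, 16, 17, 18}
(R ∩ (R ∖ (R Δ P))) ∩ (R' ∩ Q)' = {4, 5, 11}

{4, 5, 11}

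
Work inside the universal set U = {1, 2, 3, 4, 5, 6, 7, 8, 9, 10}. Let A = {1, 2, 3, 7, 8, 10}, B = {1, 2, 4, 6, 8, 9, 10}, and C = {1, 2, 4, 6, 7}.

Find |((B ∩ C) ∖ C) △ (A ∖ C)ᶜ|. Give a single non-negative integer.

B ∩ C = {1, 2, 4, 6}
(B ∩ C) ∖ C = {}
A ∖ C = {3, 8, 10}
(A ∖ C)ᶜ = {1, 2, 4, 5, 6, 7, 9}
((B ∩ C) ∖ C) △ (A ∖ C)ᶜ = {1, 2, 4, 5, 6, 7, 9}
|((B ∩ C) ∖ C) △ (A ∖ C)ᶜ| = 7

7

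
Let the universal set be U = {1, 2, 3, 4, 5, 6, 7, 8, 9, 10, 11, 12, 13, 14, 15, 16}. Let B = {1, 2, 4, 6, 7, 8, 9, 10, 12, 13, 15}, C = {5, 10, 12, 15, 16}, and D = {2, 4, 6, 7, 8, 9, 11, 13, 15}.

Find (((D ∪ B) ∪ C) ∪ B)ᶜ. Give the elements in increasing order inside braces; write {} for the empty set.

D ∪ B = {1, 2, 4, 6, 7, 8, 9, 10, 11, 12, 13, 15}
(D ∪ B) ∪ C = {1, 2, 4, 5, 6, 7, 8, 9, 10, 11, 12, 13, 15, 16}
((D ∪ B) ∪ C) ∪ B = {1, 2, 4, 5, 6, 7, 8, 9, 10, 11, 12, 13, 15, 16}
(((D ∪ B) ∪ C) ∪ B)ᶜ = {3, 14}

{3, 14}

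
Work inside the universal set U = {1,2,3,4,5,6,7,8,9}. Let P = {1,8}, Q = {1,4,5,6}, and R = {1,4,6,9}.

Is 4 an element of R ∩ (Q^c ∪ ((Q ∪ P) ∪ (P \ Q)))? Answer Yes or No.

Yes

4 ∈ Q, so 4 ∉ Q^c
4 ∈ Q and 4 ∉ P, so 4 ∈ Q ∪ P
4 ∉ P and 4 ∈ Q, so 4 ∉ P \ Q
4 ∈ (Q ∪ P) and 4 ∉ (P \ Q), so 4 ∈ (Q ∪ P) ∪ (P \ Q)
4 ∉ Q^c and 4 ∈ ((Q ∪ P) ∪ (P \ Q)), so 4 ∈ Q^c ∪ ((Q ∪ P) ∪ (P \ Q))
4 ∈ R and 4 ∈ (Q^c ∪ ((Q ∪ P) ∪ (P \ Q))), so 4 ∈ R ∩ (Q^c ∪ ((Q ∪ P) ∪ (P \ Q)))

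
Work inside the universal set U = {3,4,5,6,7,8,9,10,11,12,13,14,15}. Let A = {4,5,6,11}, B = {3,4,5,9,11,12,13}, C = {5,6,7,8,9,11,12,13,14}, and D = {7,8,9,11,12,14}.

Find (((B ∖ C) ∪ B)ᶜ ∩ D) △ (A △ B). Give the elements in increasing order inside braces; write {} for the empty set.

{3,6,7,8,9,12,13,14}

B ∖ C = {3,4}
(B ∖ C) ∪ B = {3,4,5,9,11,12,13}
((B ∖ C) ∪ B)ᶜ = {6,7,8,10,14,15}
((B ∖ C) ∪ B)ᶜ ∩ D = {7,8,14}
A △ B = {3,6,9,12,13}
(((B ∖ C) ∪ B)ᶜ ∩ D) △ (A △ B) = {3,6,7,8,9,12,13,14}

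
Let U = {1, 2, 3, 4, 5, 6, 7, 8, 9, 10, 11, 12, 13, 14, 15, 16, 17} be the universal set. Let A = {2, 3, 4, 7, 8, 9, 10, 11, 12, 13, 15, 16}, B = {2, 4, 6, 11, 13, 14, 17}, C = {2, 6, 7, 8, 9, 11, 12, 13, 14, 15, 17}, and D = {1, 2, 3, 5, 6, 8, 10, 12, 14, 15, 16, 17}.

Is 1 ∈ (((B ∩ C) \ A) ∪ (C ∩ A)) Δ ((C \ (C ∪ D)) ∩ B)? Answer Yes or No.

No

1 ∉ B and 1 ∉ C, so 1 ∉ B ∩ C
1 ∉ (B ∩ C) and 1 ∉ A, so 1 ∉ (B ∩ C) \ A
1 ∉ C and 1 ∉ A, so 1 ∉ C ∩ A
1 ∉ ((B ∩ C) \ A) and 1 ∉ (C ∩ A), so 1 ∉ ((B ∩ C) \ A) ∪ (C ∩ A)
1 ∉ C and 1 ∈ D, so 1 ∈ C ∪ D
1 ∉ C and 1 ∈ (C ∪ D), so 1 ∉ C \ (C ∪ D)
1 ∉ (C \ (C ∪ D)) and 1 ∉ B, so 1 ∉ (C \ (C ∪ D)) ∩ B
1 ∉ (((B ∩ C) \ A) ∪ (C ∩ A)) and 1 ∉ ((C \ (C ∪ D)) ∩ B), so 1 ∉ (((B ∩ C) \ A) ∪ (C ∩ A)) Δ ((C \ (C ∪ D)) ∩ B)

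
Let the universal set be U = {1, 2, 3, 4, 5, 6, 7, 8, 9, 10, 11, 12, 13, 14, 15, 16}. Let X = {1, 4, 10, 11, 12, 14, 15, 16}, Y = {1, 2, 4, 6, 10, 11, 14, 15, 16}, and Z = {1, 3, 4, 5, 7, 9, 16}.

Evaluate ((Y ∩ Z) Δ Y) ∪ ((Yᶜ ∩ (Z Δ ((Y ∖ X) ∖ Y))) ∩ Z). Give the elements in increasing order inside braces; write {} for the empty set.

Y ∩ Z = {1, 4, 16}
(Y ∩ Z) Δ Y = {2, 6, 10, 11, 14, 15}
Yᶜ = {3, 5, 7, 8, 9, 12, 13}
Y ∖ X = {2, 6}
(Y ∖ X) ∖ Y = {}
Z Δ ((Y ∖ X) ∖ Y) = {1, 3, 4, 5, 7, 9, 16}
Yᶜ ∩ (Z Δ ((Y ∖ X) ∖ Y)) = {3, 5, 7, 9}
(Yᶜ ∩ (Z Δ ((Y ∖ X) ∖ Y))) ∩ Z = {3, 5, 7, 9}
((Y ∩ Z) Δ Y) ∪ ((Yᶜ ∩ (Z Δ ((Y ∖ X) ∖ Y))) ∩ Z) = {2, 3, 5, 6, 7, 9, 10, 11, 14, 15}

{2, 3, 5, 6, 7, 9, 10, 11, 14, 15}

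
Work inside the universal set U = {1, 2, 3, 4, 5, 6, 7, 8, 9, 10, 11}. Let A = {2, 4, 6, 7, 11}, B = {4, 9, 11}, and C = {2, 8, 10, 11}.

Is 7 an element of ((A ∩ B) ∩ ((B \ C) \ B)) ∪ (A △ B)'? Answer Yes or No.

7 ∈ A and 7 ∉ B, so 7 ∉ A ∩ B
7 ∉ B and 7 ∉ C, so 7 ∉ B \ C
7 ∉ (B \ C) and 7 ∉ B, so 7 ∉ (B \ C) \ B
7 ∉ (A ∩ B) and 7 ∉ ((B \ C) \ B), so 7 ∉ (A ∩ B) ∩ ((B \ C) \ B)
7 ∈ A and 7 ∉ B, so 7 ∈ A △ B
7 ∉ (A △ B)' since 7 ∈ (A △ B)
7 ∉ ((A ∩ B) ∩ ((B \ C) \ B)) and 7 ∉ (A △ B)', so 7 ∉ ((A ∩ B) ∩ ((B \ C) \ B)) ∪ (A △ B)'

No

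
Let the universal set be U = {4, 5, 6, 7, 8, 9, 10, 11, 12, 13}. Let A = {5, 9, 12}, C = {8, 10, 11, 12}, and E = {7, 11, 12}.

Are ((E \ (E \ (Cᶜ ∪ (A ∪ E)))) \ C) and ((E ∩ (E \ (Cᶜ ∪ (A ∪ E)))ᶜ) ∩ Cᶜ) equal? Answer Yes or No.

Yes

Cᶜ = {4, 5, 6, 7, 9, 13}
A ∪ E = {5, 7, 9, 11, 12}
Cᶜ ∪ (A ∪ E) = {4, 5, 6, 7, 9, 11, 12, 13}
E \ (Cᶜ ∪ (A ∪ E)) = {}
E \ (E \ (Cᶜ ∪ (A ∪ E))) = {7, 11, 12}
(E \ (E \ (Cᶜ ∪ (A ∪ E)))) \ C = {7}
(E \ (Cᶜ ∪ (A ∪ E)))ᶜ = {4, 5, 6, 7, 8, 9, 10, 11, 12, 13}
E ∩ (E \ (Cᶜ ∪ (A ∪ E)))ᶜ = {7, 11, 12}
(E ∩ (E \ (Cᶜ ∪ (A ∪ E)))ᶜ) ∩ Cᶜ = {7}
Both equal {7}, so (E \ (E \ (Cᶜ ∪ (A ∪ E)))) \ C = (E ∩ (E \ (Cᶜ ∪ (A ∪ E)))ᶜ) ∩ Cᶜ.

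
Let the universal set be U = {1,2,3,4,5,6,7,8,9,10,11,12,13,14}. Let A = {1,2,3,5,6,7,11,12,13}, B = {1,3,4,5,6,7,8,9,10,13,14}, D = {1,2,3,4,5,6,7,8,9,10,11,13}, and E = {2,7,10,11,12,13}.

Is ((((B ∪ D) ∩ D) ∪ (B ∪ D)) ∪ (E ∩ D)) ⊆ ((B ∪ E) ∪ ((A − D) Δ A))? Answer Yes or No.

Yes

B ∪ D = {1,2,3,4,5,6,7,8,9,10,11,13,14}
(B ∪ D) ∩ D = {1,2,3,4,5,6,7,8,9,10,11,13}
((B ∪ D) ∩ D) ∪ (B ∪ D) = {1,2,3,4,5,6,7,8,9,10,11,13,14}
E ∩ D = {2,7,10,11,13}
(((B ∪ D) ∩ D) ∪ (B ∪ D)) ∪ (E ∩ D) = {1,2,3,4,5,6,7,8,9,10,11,13,14}
B ∪ E = {1,2,3,4,5,6,7,8,9,10,11,12,13,14}
A − D = {12}
(A − D) Δ A = {1,2,3,5,6,7,11,13}
(B ∪ E) ∪ ((A − D) Δ A) = {1,2,3,4,5,6,7,8,9,10,11,12,13,14}
Every element of {1,2,3,4,5,6,7,8,9,10,11,13,14} is in {1,2,3,4,5,6,7,8,9,10,11,12,13,14}, so (((B ∪ D) ∩ D) ∪ (B ∪ D)) ∪ (E ∩ D) ⊆ (B ∪ E) ∪ ((A − D) Δ A).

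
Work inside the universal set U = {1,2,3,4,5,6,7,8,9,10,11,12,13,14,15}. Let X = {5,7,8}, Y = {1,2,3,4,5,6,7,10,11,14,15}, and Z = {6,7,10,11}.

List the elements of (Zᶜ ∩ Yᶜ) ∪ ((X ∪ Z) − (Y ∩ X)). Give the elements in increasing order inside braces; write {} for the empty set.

{6,8,9,10,11,12,13}

Zᶜ = {1,2,3,4,5,8,9,12,13,14,15}
Yᶜ = {8,9,12,13}
Zᶜ ∩ Yᶜ = {8,9,12,13}
X ∪ Z = {5,6,7,8,10,11}
Y ∩ X = {5,7}
(X ∪ Z) − (Y ∩ X) = {6,8,10,11}
(Zᶜ ∩ Yᶜ) ∪ ((X ∪ Z) − (Y ∩ X)) = {6,8,9,10,11,12,13}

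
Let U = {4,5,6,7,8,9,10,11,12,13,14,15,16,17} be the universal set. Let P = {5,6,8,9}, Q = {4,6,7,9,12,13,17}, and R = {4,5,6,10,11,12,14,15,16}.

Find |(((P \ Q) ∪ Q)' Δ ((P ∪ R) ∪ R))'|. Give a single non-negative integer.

8

P \ Q = {5,8}
(P \ Q) ∪ Q = {4,5,6,7,8,9,12,13,17}
((P \ Q) ∪ Q)' = {10,11,14,15,16}
P ∪ R = {4,5,6,8,9,10,11,12,14,15,16}
(P ∪ R) ∪ R = {4,5,6,8,9,10,11,12,14,15,16}
((P \ Q) ∪ Q)' Δ ((P ∪ R) ∪ R) = {4,5,6,8,9,12}
(((P \ Q) ∪ Q)' Δ ((P ∪ R) ∪ R))' = {7,10,11,13,14,15,16,17}
|(((P \ Q) ∪ Q)' Δ ((P ∪ R) ∪ R))'| = 8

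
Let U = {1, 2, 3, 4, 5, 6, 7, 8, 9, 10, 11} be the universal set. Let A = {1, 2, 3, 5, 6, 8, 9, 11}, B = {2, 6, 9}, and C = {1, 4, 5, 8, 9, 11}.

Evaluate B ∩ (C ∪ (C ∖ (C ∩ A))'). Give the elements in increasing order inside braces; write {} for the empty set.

{2, 6, 9}

C ∩ A = {1, 5, 8, 9, 11}
C ∖ (C ∩ A) = {4}
(C ∖ (C ∩ A))' = {1, 2, 3, 5, 6, 7, 8, 9, 10, 11}
C ∪ (C ∖ (C ∩ A))' = {1, 2, 3, 4, 5, 6, 7, 8, 9, 10, 11}
B ∩ (C ∪ (C ∖ (C ∩ A))') = {2, 6, 9}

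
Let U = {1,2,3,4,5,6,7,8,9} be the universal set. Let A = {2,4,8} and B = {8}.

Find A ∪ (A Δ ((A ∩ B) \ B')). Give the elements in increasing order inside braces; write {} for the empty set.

A ∩ B = {8}
B' = {1,2,3,4,5,6,7,9}
(A ∩ B) \ B' = {8}
A Δ ((A ∩ B) \ B') = {2,4}
A ∪ (A Δ ((A ∩ B) \ B')) = {2,4,8}

{2,4,8}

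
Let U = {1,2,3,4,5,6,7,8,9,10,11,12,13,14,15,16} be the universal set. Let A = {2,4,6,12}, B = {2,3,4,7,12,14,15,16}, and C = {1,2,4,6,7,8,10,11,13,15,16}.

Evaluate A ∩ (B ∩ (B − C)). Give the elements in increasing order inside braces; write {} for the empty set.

{12}

B − C = {3,12,14}
B ∩ (B − C) = {3,12,14}
A ∩ (B ∩ (B − C)) = {12}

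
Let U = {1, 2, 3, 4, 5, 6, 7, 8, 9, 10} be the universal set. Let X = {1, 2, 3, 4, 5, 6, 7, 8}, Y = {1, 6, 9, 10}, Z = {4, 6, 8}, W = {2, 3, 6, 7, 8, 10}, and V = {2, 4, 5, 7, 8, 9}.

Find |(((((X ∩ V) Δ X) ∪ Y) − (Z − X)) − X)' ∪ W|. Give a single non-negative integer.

9

X ∩ V = {2, 4, 5, 7, 8}
(X ∩ V) Δ X = {1, 3, 6}
((X ∩ V) Δ X) ∪ Y = {1, 3, 6, 9, 10}
Z − X = {}
(((X ∩ V) Δ X) ∪ Y) − (Z − X) = {1, 3, 6, 9, 10}
((((X ∩ V) Δ X) ∪ Y) − (Z − X)) − X = {9, 10}
(((((X ∩ V) Δ X) ∪ Y) − (Z − X)) − X)' = {1, 2, 3, 4, 5, 6, 7, 8}
(((((X ∩ V) Δ X) ∪ Y) − (Z − X)) − X)' ∪ W = {1, 2, 3, 4, 5, 6, 7, 8, 10}
|(((((X ∩ V) Δ X) ∪ Y) − (Z − X)) − X)' ∪ W| = 9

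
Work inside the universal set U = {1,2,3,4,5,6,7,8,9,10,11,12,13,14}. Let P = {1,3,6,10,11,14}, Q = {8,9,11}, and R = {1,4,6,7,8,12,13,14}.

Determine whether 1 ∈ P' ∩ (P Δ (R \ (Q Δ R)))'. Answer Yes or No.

1 ∈ P, so 1 ∉ P'
1 ∉ Q and 1 ∈ R, so 1 ∈ Q Δ R
1 ∈ R and 1 ∈ (Q Δ R), so 1 ∉ R \ (Q Δ R)
1 ∈ P and 1 ∉ (R \ (Q Δ R)), so 1 ∈ P Δ (R \ (Q Δ R))
1 ∉ (P Δ (R \ (Q Δ R)))' since 1 ∈ (P Δ (R \ (Q Δ R)))
1 ∉ P' and 1 ∉ (P Δ (R \ (Q Δ R)))', so 1 ∉ P' ∩ (P Δ (R \ (Q Δ R)))'

No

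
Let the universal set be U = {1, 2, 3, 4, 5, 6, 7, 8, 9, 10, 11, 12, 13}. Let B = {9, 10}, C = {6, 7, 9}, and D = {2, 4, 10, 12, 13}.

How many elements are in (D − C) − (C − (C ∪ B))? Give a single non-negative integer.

5

D − C = {2, 4, 10, 12, 13}
C ∪ B = {6, 7, 9, 10}
C − (C ∪ B) = {}
(D − C) − (C − (C ∪ B)) = {2, 4, 10, 12, 13}
|(D − C) − (C − (C ∪ B))| = 5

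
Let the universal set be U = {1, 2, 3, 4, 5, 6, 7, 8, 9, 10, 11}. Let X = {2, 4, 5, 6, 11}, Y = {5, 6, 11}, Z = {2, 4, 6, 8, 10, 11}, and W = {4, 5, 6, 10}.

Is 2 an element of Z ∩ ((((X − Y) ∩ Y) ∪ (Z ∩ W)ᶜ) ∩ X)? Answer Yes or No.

Yes

2 ∈ X and 2 ∉ Y, so 2 ∈ X − Y
2 ∈ (X − Y) and 2 ∉ Y, so 2 ∉ (X − Y) ∩ Y
2 ∈ Z and 2 ∉ W, so 2 ∉ Z ∩ W
2 ∈ (Z ∩ W)ᶜ since 2 ∉ (Z ∩ W)
2 ∉ ((X − Y) ∩ Y) and 2 ∈ (Z ∩ W)ᶜ, so 2 ∈ ((X − Y) ∩ Y) ∪ (Z ∩ W)ᶜ
2 ∈ (((X − Y) ∩ Y) ∪ (Z ∩ W)ᶜ) and 2 ∈ X, so 2 ∈ (((X − Y) ∩ Y) ∪ (Z ∩ W)ᶜ) ∩ X
2 ∈ Z and 2 ∈ ((((X − Y) ∩ Y) ∪ (Z ∩ W)ᶜ) ∩ X), so 2 ∈ Z ∩ ((((X − Y) ∩ Y) ∪ (Z ∩ W)ᶜ) ∩ X)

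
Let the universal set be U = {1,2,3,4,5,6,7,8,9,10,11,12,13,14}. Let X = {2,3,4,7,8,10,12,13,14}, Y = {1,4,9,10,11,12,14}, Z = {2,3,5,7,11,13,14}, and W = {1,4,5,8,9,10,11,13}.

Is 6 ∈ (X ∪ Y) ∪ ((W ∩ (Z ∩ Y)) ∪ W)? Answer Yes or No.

No

6 ∉ X and 6 ∉ Y, so 6 ∉ X ∪ Y
6 ∉ Z and 6 ∉ Y, so 6 ∉ Z ∩ Y
6 ∉ W and 6 ∉ (Z ∩ Y), so 6 ∉ W ∩ (Z ∩ Y)
6 ∉ (W ∩ (Z ∩ Y)) and 6 ∉ W, so 6 ∉ (W ∩ (Z ∩ Y)) ∪ W
6 ∉ (X ∪ Y) and 6 ∉ ((W ∩ (Z ∩ Y)) ∪ W), so 6 ∉ (X ∪ Y) ∪ ((W ∩ (Z ∩ Y)) ∪ W)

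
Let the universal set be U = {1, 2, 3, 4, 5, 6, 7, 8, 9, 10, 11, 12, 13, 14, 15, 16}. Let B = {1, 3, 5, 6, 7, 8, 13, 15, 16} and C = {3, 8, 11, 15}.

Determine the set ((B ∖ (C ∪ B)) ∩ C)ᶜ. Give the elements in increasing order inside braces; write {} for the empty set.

{1, 2, 3, 4, 5, 6, 7, 8, 9, 10, 11, 12, 13, 14, 15, 16}

C ∪ B = {1, 3, 5, 6, 7, 8, 11, 13, 15, 16}
B ∖ (C ∪ B) = {}
(B ∖ (C ∪ B)) ∩ C = {}
((B ∖ (C ∪ B)) ∩ C)ᶜ = {1, 2, 3, 4, 5, 6, 7, 8, 9, 10, 11, 12, 13, 14, 15, 16}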